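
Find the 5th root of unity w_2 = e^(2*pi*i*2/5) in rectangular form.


Angle = 360*2/5 = 144°
a = cos(144°) = -0.8090
b = sin(144°) = 0.5878

-0.8090 + 0.5878i


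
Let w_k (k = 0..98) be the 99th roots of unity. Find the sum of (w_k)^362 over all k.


The roots are w_k = w^k with w = e^(2*pi*i/99), and (w^k)^362 = (w^362)^k.
So S = 1 + u + u^2 + ... + u^(98) with u = w^362.
362 = 3*99 + 65, so 362 is not a multiple of 99: u = (w^99)^3 * w^65 = w^65 ≠ 1 (w is a primitive 99th root), while u^99 = (w^99)^362 = 1.
Geometric series: S = (1 - u^99)/(1 - u) = (1 - 1)/(1 - u) = 0

S = 0


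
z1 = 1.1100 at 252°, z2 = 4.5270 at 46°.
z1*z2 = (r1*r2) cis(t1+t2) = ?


r = 1.1100 * 4.5270 = 5.0250
theta = 252° + 46° = 298° = 298° (mod 360)

5.0250 cis(298°)


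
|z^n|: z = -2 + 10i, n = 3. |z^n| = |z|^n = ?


|z| = sqrt(4+100) = sqrt(104) = 10.1980
|z^3| = |z|^3 = (sqrt(104))^3 = 104*sqrt(104)

|z^3| = 104*sqrt(104) ≈ 1060.5961


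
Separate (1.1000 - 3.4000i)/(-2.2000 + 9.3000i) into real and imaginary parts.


Multiply by conjugate: (1.1000 - 3.4000i)(-2.2000 - 9.3000i) / ((-2.2)^2 + 9.3^2)
Numerator real = 1.1*(-2.2) - (3.4)*9.3 = -34.04
Numerator imag = -3.4*(-2.2) - 1.1*9.3 = -2.75
Denominator = 91.33
Re(z) = -34.04/91.33 = -0.3727
Im(z) = -2.75/91.33 = -0.0301

Re(z) = -0.3727, Im(z) = -0.0301


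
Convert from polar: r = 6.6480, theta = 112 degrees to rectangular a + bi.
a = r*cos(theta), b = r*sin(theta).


a = 6.6480*cos(112°) = 6.6480*(-0.37461) = -2.4904
b = 6.6480*sin(112°) = 6.6480*0.92718 = 6.1639

-2.4904 + 6.1639i


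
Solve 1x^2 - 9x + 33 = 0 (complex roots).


disc = (-9)^2 - 4*1*33 = 81 - 132 = -51
sqrt(|disc|) = sqrt(51) = 7.1414
Real part = 9/(2*1) = 4.5000
Imag part = 7.1414/(2*1) = 3.5707

4.5000 ± 3.5707i


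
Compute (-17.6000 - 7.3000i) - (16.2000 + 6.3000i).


Real: -17.6 - 16.2 = -33.8
Imag: -7.3 - 6.3 = -13.6

-33.8000 - 13.6000i


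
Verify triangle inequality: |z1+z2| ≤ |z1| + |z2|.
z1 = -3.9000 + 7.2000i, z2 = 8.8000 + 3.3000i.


|z1| = sqrt((-3.9)^2 + 7.2^2) = sqrt(67.05) = 8.1884
|z2| = sqrt(8.8^2 + 3.3^2) = sqrt(88.33) = 9.3984
z1+z2 = 4.9000 + 10.5000i
|z1+z2| = sqrt(134.26) = 11.5871
|z1|+|z2| = 8.1884 + 9.3984 = 17.5868

|z1+z2| = 11.5871 ≤ |z1|+|z2| = 17.5868 (verified)


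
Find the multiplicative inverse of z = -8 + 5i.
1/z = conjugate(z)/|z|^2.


|z|^2 = 64+25 = 89
1/z = (-8 - 5i)/89

1/z = -0.0899 - 0.0562i


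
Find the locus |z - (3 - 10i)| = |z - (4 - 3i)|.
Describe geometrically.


Equal distances means the locus is the perpendicular bisector of z1 and z2.
Midpoint = ((3+4)/2, (-10+(-3))/2) = (3.5000, -6.5000)

Perpendicular bisector through (3.5000, -6.5000)


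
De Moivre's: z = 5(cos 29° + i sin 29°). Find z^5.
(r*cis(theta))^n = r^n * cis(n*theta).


r^5 = 5^5 = 3125
n*theta = 5*29° = 145° = 145° (mod 360)
a = 3125*cos(145°) = -2559.8501
b = 3125*sin(145°) = 1792.4264

3125 cis(145°) = -2559.8501 + 1792.4264i


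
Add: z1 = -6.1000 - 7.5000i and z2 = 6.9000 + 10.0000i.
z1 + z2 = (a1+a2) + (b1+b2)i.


Real: -6.1 + 6.9 = 0.8
Imag: -7.5 + 10 = 2.5

0.8000 + 2.5000i


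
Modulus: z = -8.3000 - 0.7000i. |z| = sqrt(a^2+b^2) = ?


|z| = sqrt((-8.3)^2 + (-0.7)^2) = sqrt(68.89 + 0.49) = sqrt(69.38) = 8.3295

|z| = 8.3295


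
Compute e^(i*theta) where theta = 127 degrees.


cos(127°) = -0.6018
sin(127°) = 0.7986

e^(i*127°) = -0.6018 + 0.7986i


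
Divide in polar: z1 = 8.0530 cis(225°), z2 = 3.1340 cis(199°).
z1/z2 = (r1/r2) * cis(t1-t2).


r = 8.0530 / 3.1340 = 2.5696
theta = 225° - 199° = 26° = 26° (mod 360)

2.5696 cis(26°)


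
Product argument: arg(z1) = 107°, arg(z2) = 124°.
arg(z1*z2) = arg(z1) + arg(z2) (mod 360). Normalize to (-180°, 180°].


arg(z1*z2) = 107° + 124° = 231°
Normalized to (-180°, 180°]: -129°

-129°


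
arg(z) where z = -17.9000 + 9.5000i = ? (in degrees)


Re = -17.9, Im = 9.5
arg = atan2(9.5, -17.9) = 152.0439 degrees

arg(z) = 152.0439 degrees


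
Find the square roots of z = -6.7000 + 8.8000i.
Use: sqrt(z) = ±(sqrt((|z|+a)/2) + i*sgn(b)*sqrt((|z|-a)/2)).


|z| = sqrt(44.89+77.44) = 11.0603
sqrt((|z|+a)/2) = sqrt((11.0603+(-6.7))/2) = sqrt(2.1801) = 1.4765
sqrt((|z|-a)/2) = sqrt((11.0603-(-6.7))/2) = sqrt(8.8801) = 2.9800

±(1.4765 + 2.9800i) i.e. 1.4765 + 2.9800i and -1.4765 - 2.9800i


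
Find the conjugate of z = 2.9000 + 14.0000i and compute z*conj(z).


z_bar = 2.9000 - 14.0000i
z*z_bar = 2.9^2 + 14^2 = 8.41 + 196 = 204.41

z_bar = 2.9000 - 14.0000i, z*z_bar = 204.41


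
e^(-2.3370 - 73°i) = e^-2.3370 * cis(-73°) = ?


e^-2.3370 = 0.0966
cos(-73°) = 0.2924
sin(-73°) = -0.9563
Real = 0.0966*0.2924 = 0.0282
Imag = 0.0966*(-0.9563) = -0.0924

0.0282 - 0.0924i


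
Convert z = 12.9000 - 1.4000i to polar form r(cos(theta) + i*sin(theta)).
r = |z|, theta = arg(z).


r = sqrt(166.41+1.96) = sqrt(168.37) = 12.9757
theta = atan2(-1.4, 12.9) = -6.1939 degrees

r = 12.9757, theta = -6.1939 degrees


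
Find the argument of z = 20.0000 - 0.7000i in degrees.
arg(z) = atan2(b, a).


Re = 20, Im = -0.7
arg = atan2(-0.7, 20) = -2.0045 degrees

arg(z) = -2.0045 degrees


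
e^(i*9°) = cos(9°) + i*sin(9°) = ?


cos(9°) = 0.9877
sin(9°) = 0.1564

e^(i*9°) = 0.9877 + 0.1564i


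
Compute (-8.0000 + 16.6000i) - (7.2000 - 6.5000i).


Real: -8 - 7.2 = -15.2
Imag: 16.6 + 6.5 = 23.1

-15.2000 + 23.1000i


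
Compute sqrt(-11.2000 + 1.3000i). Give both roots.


|z| = sqrt(125.44+1.69) = 11.2752
sqrt((|z|+a)/2) = sqrt((11.2752+(-11.2))/2) = sqrt(0.0376) = 0.1939
sqrt((|z|-a)/2) = sqrt((11.2752-(-11.2))/2) = sqrt(11.2376) = 3.3523

±(0.1939 + 3.3523i) i.e. 0.1939 + 3.3523i and -0.1939 - 3.3523i


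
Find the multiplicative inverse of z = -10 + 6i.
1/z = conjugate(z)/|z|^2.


|z|^2 = 100+36 = 136
1/z = (-10 - 6i)/136

1/z = -0.0735 - 0.0441i


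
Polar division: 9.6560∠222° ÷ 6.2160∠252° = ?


r = 9.6560 / 6.2160 = 1.5534
theta = 222° - 252° = -30° = 330° (mod 360)

1.5534 cis(330°)


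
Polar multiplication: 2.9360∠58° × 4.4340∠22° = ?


r = 2.9360 * 4.4340 = 13.0182
theta = 58° + 22° = 80° = 80° (mod 360)

13.0182 cis(80°)


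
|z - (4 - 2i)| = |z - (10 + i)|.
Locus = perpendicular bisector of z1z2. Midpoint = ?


Equal distances means the locus is the perpendicular bisector of z1 and z2.
Midpoint = ((4+10)/2, (-2+1)/2) = (7.0000, -0.5000)

Perpendicular bisector through (7.0000, -0.5000)


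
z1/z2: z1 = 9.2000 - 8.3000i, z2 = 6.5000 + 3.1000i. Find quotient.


Conjugate of z2 = 6.5000 - 3.1000i
Numerator: (9.2000 - 8.3000i)(6.5000 - 3.1000i) = 34.0700 - 82.4700i
Denominator: 6.5^2 + 3.1^2 = 51.86
Result = (34.0700 - 82.4700i)/51.86

0.6570 - 1.5902i


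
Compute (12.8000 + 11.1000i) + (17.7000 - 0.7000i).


Real: 12.8 + 17.7 = 30.5
Imag: 11.1 - 0.7 = 10.4

30.5000 + 10.4000i


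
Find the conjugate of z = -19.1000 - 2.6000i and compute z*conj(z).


z_bar = -19.1000 + 2.6000i
z*z_bar = (-19.1)^2 + (-2.6)^2 = 364.81 + 6.76 = 371.57

z_bar = -19.1000 + 2.6000i, z*z_bar = 371.57


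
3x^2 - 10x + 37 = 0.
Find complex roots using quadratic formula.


disc = (-10)^2 - 4*3*37 = 100 - 444 = -344
sqrt(|disc|) = sqrt(344) = 18.5472
Real part = 10/(2*3) = 1.6667
Imag part = 18.5472/(2*3) = 3.0912

1.6667 ± 3.0912i


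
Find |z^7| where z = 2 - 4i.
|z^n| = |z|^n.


|z| = sqrt(4+16) = sqrt(20) = 4.4721
|z^7| = |z|^7 = (sqrt(20))^7 = 20^3 * sqrt(20) = 8000*sqrt(20)

|z^7| = 8000*sqrt(20) ≈ 35777.0876


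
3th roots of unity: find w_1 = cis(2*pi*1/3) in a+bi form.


Angle = 360*1/3 = 120°
a = cos(120°) = -0.5000
b = sin(120°) = 0.8660

-0.5000 + 0.8660i


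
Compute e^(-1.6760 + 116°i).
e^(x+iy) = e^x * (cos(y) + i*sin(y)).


e^-1.6760 = 0.1871
cos(116°) = -0.4384
sin(116°) = 0.8988
Real = 0.1871*(-0.4384) = -0.0820
Imag = 0.1871*0.8988 = 0.1682

-0.0820 + 0.1682i


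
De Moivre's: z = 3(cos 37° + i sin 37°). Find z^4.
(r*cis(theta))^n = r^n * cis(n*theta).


r^4 = 3^4 = 81
n*theta = 4*37° = 148° = 148° (mod 360)
a = 81*cos(148°) = -68.6919
b = 81*sin(148°) = 42.9235

81 cis(148°) = -68.6919 + 42.9235i


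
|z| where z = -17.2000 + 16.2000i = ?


|z| = sqrt((-17.2)^2 + 16.2^2) = sqrt(295.84 + 262.44) = sqrt(558.28) = 23.6279

|z| = 23.6279


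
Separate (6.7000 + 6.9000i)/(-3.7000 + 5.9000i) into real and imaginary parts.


Multiply by conjugate: (6.7000 + 6.9000i)(-3.7000 - 5.9000i) / ((-3.7)^2 + 5.9^2)
Numerator real = 6.7*(-3.7) + 6.9*5.9 = 15.92
Numerator imag = 6.9*(-3.7) - 6.7*5.9 = -65.06
Denominator = 48.5
Re(z) = 15.92/48.5 = 0.3282
Im(z) = -65.06/48.5 = -1.3414

Re(z) = 0.3282, Im(z) = -1.3414


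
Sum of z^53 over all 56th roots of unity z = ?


The roots are w_k = w^k with w = e^(2*pi*i/56), and (w^k)^53 = (w^53)^k.
So S = 1 + u + u^2 + ... + u^(55) with u = w^53.
53 = 0*56 + 53, so 53 is not a multiple of 56: u = w^53 ≠ 1 (w is a primitive 56th root), while u^56 = (w^56)^53 = 1.
Geometric series: S = (1 - u^56)/(1 - u) = (1 - 1)/(1 - u) = 0

S = 0


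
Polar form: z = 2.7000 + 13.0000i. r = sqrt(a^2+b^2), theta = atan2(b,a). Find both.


r = sqrt(7.29+169) = sqrt(176.29) = 13.2774
theta = atan2(13, 2.7) = 78.2669 degrees

r = 13.2774, theta = 78.2669 degrees


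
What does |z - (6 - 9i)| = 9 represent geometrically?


|z - z0| = r is a circle with center z0 and radius r.
Center = (6, -9), radius = 9

Circle with center (6, -9) and radius 9


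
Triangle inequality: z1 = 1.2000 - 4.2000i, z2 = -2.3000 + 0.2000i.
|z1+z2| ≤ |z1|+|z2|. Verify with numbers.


|z1| = sqrt(1.2^2 + (-4.2)^2) = sqrt(19.08) = 4.3681
|z2| = sqrt((-2.3)^2 + 0.2^2) = sqrt(5.33) = 2.3087
z1+z2 = -1.1000 - 4.0000i
|z1+z2| = sqrt(17.21) = 4.1485
|z1|+|z2| = 4.3681 + 2.3087 = 6.6768

|z1+z2| = 4.1485 ≤ |z1|+|z2| = 6.6768 (verified)


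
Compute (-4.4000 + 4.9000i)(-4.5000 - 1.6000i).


Real = -4.4*(-4.5) - 4.9*(-1.6) = 19.8 - (-7.84) = 27.64
Imag = -4.4*(-1.6) - (4.5)*4.9 = 7.04 - (22.05) = -15.01

27.6400 - 15.0100i


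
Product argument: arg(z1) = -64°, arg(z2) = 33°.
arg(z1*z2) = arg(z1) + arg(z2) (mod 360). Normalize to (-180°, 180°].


arg(z1*z2) = -64° + 33° = -31°
Normalized to (-180°, 180°]: -31°

-31°


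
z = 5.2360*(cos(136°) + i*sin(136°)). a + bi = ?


a = 5.2360*cos(136°) = 5.2360*(-0.71934) = -3.7665
b = 5.2360*sin(136°) = 5.2360*0.69466 = 3.6372

-3.7665 + 3.6372i


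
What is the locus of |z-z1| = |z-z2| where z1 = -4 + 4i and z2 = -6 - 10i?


Equal distances means the locus is the perpendicular bisector of z1 and z2.
Midpoint = ((-4+(-6))/2, (4+(-10))/2) = (-5.0000, -3.0000)

Perpendicular bisector through (-5.0000, -3.0000)


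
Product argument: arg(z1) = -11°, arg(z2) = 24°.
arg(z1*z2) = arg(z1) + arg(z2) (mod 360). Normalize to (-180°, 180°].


arg(z1*z2) = -11° + 24° = 13°
Normalized to (-180°, 180°]: 13°

13°


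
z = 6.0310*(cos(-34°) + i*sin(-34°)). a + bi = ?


a = 6.0310*cos(-34°) = 6.0310*0.82904 = 4.9999
b = 6.0310*sin(-34°) = 6.0310*(-0.5592) = -3.3725

4.9999 - 3.3725i


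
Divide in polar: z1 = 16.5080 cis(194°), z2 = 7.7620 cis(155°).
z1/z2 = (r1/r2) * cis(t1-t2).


r = 16.5080 / 7.7620 = 2.1268
theta = 194° - 155° = 39° = 39° (mod 360)

2.1268 cis(39°)


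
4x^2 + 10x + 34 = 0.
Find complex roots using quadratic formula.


disc = 10^2 - 4*4*34 = 100 - 544 = -444
sqrt(|disc|) = sqrt(444) = 21.0713
Real part = -10/(2*4) = -1.2500
Imag part = 21.0713/(2*4) = 2.6339

-1.2500 ± 2.6339i


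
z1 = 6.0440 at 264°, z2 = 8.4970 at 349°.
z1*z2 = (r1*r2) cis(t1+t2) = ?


r = 6.0440 * 8.4970 = 51.3559
theta = 264° + 349° = 613° = 253° (mod 360)

51.3559 cis(253°)


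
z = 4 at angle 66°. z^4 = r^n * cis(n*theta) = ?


r^4 = 4^4 = 256
n*theta = 4*66° = 264° = 264° (mod 360)
a = 256*cos(264°) = -26.7593
b = 256*sin(264°) = -254.5976

256 cis(264°) = -26.7593 - 254.5976i


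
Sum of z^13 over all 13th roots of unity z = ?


The roots are w_k = w^k with w = e^(2*pi*i/13), and (w^k)^13 = (w^13)^k.
So S = 1 + u + u^2 + ... + u^(12) with u = w^13.
13 = 1*13 + 0, so 13 is a multiple of 13 and u = (w^13)^1 = 1.
Every one of the 13 terms equals 1: S = 13

S = 13


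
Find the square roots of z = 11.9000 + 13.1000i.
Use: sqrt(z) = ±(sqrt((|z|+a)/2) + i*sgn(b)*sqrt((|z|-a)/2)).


|z| = sqrt(141.61+171.61) = 17.6980
sqrt((|z|+a)/2) = sqrt((17.6980+11.9)/2) = sqrt(14.7990) = 3.8469
sqrt((|z|-a)/2) = sqrt((17.6980-11.9)/2) = sqrt(2.8990) = 1.7026

±(3.8469 + 1.7026i) i.e. 3.8469 + 1.7026i and -3.8469 - 1.7026i


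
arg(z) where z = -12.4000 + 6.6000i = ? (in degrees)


Re = -12.4, Im = 6.6
arg = atan2(6.6, -12.4) = 151.9755 degrees

arg(z) = 151.9755 degrees


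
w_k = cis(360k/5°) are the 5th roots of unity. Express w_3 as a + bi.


Angle = 360*3/5 = 216°
a = cos(216°) = -0.8090
b = sin(216°) = -0.5878

-0.8090 - 0.5878i


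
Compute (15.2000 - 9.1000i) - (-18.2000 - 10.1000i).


Real: 15.2 + 18.2 = 33.4
Imag: -9.1 + 10.1 = 1

33.4000 + i


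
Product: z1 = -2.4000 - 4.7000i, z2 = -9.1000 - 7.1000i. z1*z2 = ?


Real = -2.4*(-9.1) - (-4.7)*(-7.1) = 21.84 - 33.37 = -11.53
Imag = -2.4*(-7.1) - (9.1)*(-4.7) = 17.04 + 42.77 = 59.81

-11.5300 + 59.8100i


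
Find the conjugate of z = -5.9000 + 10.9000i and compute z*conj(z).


z_bar = -5.9000 - 10.9000i
z*z_bar = (-5.9)^2 + 10.9^2 = 34.81 + 118.81 = 153.62

z_bar = -5.9000 - 10.9000i, z*z_bar = 153.62


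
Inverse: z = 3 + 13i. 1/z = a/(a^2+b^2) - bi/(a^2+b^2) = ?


|z|^2 = 9+169 = 178
1/z = (3 - 13i)/178

1/z = 0.0169 - 0.0730i


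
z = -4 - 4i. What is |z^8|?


|z| = sqrt(16+16) = sqrt(32) = 5.6569
|z^8| = |z|^8 = (sqrt(32))^8 = 32^4 = 1048576

|z^8| = 1048576


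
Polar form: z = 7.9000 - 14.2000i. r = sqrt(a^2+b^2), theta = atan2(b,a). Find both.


r = sqrt(62.41+201.64) = sqrt(264.05) = 16.2496
theta = atan2(-14.2, 7.9) = -60.9111 degrees

r = 16.2496, theta = -60.9111 degrees


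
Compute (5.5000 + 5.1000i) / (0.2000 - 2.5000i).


Conjugate of z2 = 0.2000 + 2.5000i
Numerator: (5.5000 + 5.1000i)(0.2000 + 2.5000i) = -11.6500 + 14.7700i
Denominator: 0.2^2 + (-2.5)^2 = 6.29
Result = (-11.6500 + 14.7700i)/6.29

-1.8521 + 2.3482i


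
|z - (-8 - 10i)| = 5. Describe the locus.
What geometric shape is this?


|z - z0| = r is a circle with center z0 and radius r.
Center = (-8, -10), radius = 5

Circle with center (-8, -10) and radius 5


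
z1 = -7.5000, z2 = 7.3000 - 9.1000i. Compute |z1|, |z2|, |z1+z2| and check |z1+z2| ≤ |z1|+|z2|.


|z1| = sqrt((-7.5)^2 + 0^2) = sqrt(56.25) = 7.5000
|z2| = sqrt(7.3^2 + (-9.1)^2) = sqrt(136.1) = 11.6662
z1+z2 = -0.2000 - 9.1000i
|z1+z2| = sqrt(82.85) = 9.1022
|z1|+|z2| = 7.5000 + 11.6662 = 19.1662

|z1+z2| = 9.1022 ≤ |z1|+|z2| = 19.1662 (verified)


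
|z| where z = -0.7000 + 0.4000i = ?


|z| = sqrt((-0.7)^2 + 0.4^2) = sqrt(0.49 + 0.16) = sqrt(0.65) = 0.8062

|z| = 0.8062


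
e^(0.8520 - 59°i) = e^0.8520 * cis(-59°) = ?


e^0.8520 = 2.3443
cos(-59°) = 0.51504
sin(-59°) = -0.8572
Real = 2.3443*0.51504 = 1.2074
Imag = 2.3443*(-0.8572) = -2.0095

1.2074 - 2.0095i


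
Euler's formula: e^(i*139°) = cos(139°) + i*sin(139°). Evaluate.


cos(139°) = -0.7547
sin(139°) = 0.6561

e^(i*139°) = -0.7547 + 0.6561i


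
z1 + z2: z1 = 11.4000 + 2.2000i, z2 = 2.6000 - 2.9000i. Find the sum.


Real: 11.4 + 2.6 = 14
Imag: 2.2 - 2.9 = -0.7

14.0000 - 0.7000i


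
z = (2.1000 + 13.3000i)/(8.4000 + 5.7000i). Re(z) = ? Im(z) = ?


Multiply by conjugate: (2.1000 + 13.3000i)(8.4000 - 5.7000i) / (8.4^2 + 5.7^2)
Numerator real = 2.1*8.4 + 13.3*5.7 = 93.45
Numerator imag = 13.3*8.4 - 2.1*5.7 = 99.75
Denominator = 103.05
Re(z) = 93.45/103.05 = 0.9068
Im(z) = 99.75/103.05 = 0.9680

Re(z) = 0.9068, Im(z) = 0.9680


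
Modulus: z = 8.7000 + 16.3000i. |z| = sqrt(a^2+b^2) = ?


|z| = sqrt(8.7^2 + 16.3^2) = sqrt(75.69 + 265.69) = sqrt(341.38) = 18.4765

|z| = 18.4765


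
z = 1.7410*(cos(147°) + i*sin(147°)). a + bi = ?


a = 1.7410*cos(147°) = 1.7410*(-0.83867) = -1.4601
b = 1.7410*sin(147°) = 1.7410*0.54464 = 0.9482

-1.4601 + 0.9482i


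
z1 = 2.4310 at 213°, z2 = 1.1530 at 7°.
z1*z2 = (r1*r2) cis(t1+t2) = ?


r = 2.4310 * 1.1530 = 2.8029
theta = 213° + 7° = 220° = 220° (mod 360)

2.8029 cis(220°)


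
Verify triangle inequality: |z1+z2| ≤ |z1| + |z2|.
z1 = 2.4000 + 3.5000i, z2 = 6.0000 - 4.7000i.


|z1| = sqrt(2.4^2 + 3.5^2) = sqrt(18.01) = 4.2438
|z2| = sqrt(6^2 + (-4.7)^2) = sqrt(58.09) = 7.6217
z1+z2 = 8.4000 - 1.2000i
|z1+z2| = sqrt(72) = 8.4853
|z1|+|z2| = 4.2438 + 7.6217 = 11.8655

|z1+z2| = 8.4853 ≤ |z1|+|z2| = 11.8655 (verified)


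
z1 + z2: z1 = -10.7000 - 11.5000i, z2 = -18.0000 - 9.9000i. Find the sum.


Real: -10.7 - 18 = -28.7
Imag: -11.5 - 9.9 = -21.4

-28.7000 - 21.4000i


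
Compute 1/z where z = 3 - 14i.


|z|^2 = 9+196 = 205
1/z = (3 + 14i)/205

1/z = 0.0146 + 0.0683i


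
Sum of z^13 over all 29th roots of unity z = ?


The roots are w_k = w^k with w = e^(2*pi*i/29), and (w^k)^13 = (w^13)^k.
So S = 1 + u + u^2 + ... + u^(28) with u = w^13.
13 = 0*29 + 13, so 13 is not a multiple of 29: u = w^13 ≠ 1 (w is a primitive 29th root), while u^29 = (w^29)^13 = 1.
Geometric series: S = (1 - u^29)/(1 - u) = (1 - 1)/(1 - u) = 0

S = 0


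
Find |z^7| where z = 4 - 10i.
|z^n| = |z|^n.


|z| = sqrt(16+100) = sqrt(116) = 10.7703
|z^7| = |z|^7 = (sqrt(116))^7 = 116^3 * sqrt(116) = 1560896*sqrt(116)

|z^7| = 1560896*sqrt(116) ≈ 16811364.4136


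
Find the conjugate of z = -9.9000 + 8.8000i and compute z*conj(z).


z_bar = -9.9000 - 8.8000i
z*z_bar = (-9.9)^2 + 8.8^2 = 98.01 + 77.44 = 175.45

z_bar = -9.9000 - 8.8000i, z*z_bar = 175.45


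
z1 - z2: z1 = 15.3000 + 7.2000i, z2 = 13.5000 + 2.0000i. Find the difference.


Real: 15.3 - 13.5 = 1.8
Imag: 7.2 - 2 = 5.2

1.8000 + 5.2000i


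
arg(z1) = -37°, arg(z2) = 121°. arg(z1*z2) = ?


arg(z1*z2) = -37° + 121° = 84°
Normalized to (-180°, 180°]: 84°

84°


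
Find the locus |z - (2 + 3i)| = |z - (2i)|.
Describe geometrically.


Equal distances means the locus is the perpendicular bisector of z1 and z2.
Midpoint = ((2+0)/2, (3+2)/2) = (1.0000, 2.5000)

Perpendicular bisector through (1.0000, 2.5000)


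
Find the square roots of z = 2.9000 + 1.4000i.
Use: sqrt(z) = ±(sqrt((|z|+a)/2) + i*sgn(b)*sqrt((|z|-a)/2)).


|z| = sqrt(8.41+1.96) = 3.2202
sqrt((|z|+a)/2) = sqrt((3.2202+2.9)/2) = sqrt(3.0601) = 1.7493
sqrt((|z|-a)/2) = sqrt((3.2202-2.9)/2) = sqrt(0.1601) = 0.4002

±(1.7493 + 0.4002i) i.e. 1.7493 + 0.4002i and -1.7493 - 0.4002i


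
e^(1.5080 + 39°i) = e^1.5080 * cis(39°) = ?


e^1.5080 = 4.5177
cos(39°) = 0.77715
sin(39°) = 0.62932
Real = 4.5177*0.77715 = 3.5109
Imag = 4.5177*0.62932 = 2.8431

3.5109 + 2.8431i


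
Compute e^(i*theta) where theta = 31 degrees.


cos(31°) = 0.8572
sin(31°) = 0.5150

e^(i*31°) = 0.8572 + 0.5150i


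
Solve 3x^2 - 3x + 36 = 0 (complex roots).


disc = (-3)^2 - 4*3*36 = 9 - 432 = -423
sqrt(|disc|) = sqrt(423) = 20.5670
Real part = 3/(2*3) = 0.5000
Imag part = 20.5670/(2*3) = 3.4278

0.5000 ± 3.4278i


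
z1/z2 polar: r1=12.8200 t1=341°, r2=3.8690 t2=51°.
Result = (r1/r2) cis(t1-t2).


r = 12.8200 / 3.8690 = 3.3135
theta = 341° - 51° = 290° = 290° (mod 360)

3.3135 cis(290°)


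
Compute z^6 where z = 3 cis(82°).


r^6 = 3^6 = 729
n*theta = 6*82° = 492° = 132° (mod 360)
a = 729*cos(132°) = -487.7962
b = 729*sin(132°) = 541.7526

729 cis(132°) = -487.7962 + 541.7526i


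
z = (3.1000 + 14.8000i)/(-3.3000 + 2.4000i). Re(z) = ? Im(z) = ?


Multiply by conjugate: (3.1000 + 14.8000i)(-3.3000 - 2.4000i) / ((-3.3)^2 + 2.4^2)
Numerator real = 3.1*(-3.3) + 14.8*2.4 = 25.29
Numerator imag = 14.8*(-3.3) - 3.1*2.4 = -56.28
Denominator = 16.65
Re(z) = 25.29/16.65 = 1.5189
Im(z) = -56.28/16.65 = -3.3802

Re(z) = 1.5189, Im(z) = -3.3802


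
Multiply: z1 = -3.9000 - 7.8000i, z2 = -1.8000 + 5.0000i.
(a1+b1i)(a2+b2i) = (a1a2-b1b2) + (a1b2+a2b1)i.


Real = -3.9*(-1.8) - (-7.8)*5 = 7.02 - (-39) = 46.02
Imag = -3.9*5 - (1.8)*(-7.8) = -19.5 + 14.04 = -5.46

46.0200 - 5.4600i


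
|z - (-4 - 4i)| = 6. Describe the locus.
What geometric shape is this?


|z - z0| = r is a circle with center z0 and radius r.
Center = (-4, -4), radius = 6

Circle with center (-4, -4) and radius 6


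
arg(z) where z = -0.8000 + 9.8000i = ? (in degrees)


Re = -0.8, Im = 9.8
arg = atan2(9.8, -0.8) = 94.6669 degrees

arg(z) = 94.6669 degrees


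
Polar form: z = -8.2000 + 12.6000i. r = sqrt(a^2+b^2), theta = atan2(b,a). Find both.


r = sqrt(67.24+158.76) = sqrt(226) = 15.0333
theta = atan2(12.6, -8.2) = 123.0558 degrees

r = 15.0333, theta = 123.0558 degrees


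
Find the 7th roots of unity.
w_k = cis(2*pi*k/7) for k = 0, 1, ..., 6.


The 7th roots of unity are cis(360k/7°) for k=0..6
Angle step = 360/7 = 51.4286°
Primitive root: cis(51.4286°)
Primitive root = 0.6235 + 0.7818i

7 roots at angles: 0°, 51.4286°, 102.8571°, 154.2857°, 205.7143°, 257.1429°, 308.5714°


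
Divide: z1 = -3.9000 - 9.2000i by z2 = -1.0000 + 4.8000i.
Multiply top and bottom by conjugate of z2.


Conjugate of z2 = -1.0000 - 4.8000i
Numerator: (-3.9000 - 9.2000i)(-1.0000 - 4.8000i) = -40.2600 + 27.9200i
Denominator: (-1)^2 + 4.8^2 = 24.04
Result = (-40.2600 + 27.9200i)/24.04

-1.6747 + 1.1614i


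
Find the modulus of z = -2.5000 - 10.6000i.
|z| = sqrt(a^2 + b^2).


|z| = sqrt((-2.5)^2 + (-10.6)^2) = sqrt(6.25 + 112.36) = sqrt(118.61) = 10.8908

|z| = 10.8908


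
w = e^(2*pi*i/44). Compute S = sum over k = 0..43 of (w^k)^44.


The roots are w_k = w^k with w = e^(2*pi*i/44), and (w^k)^44 = (w^44)^k.
So S = 1 + u + u^2 + ... + u^(43) with u = w^44.
44 = 1*44 + 0, so 44 is a multiple of 44 and u = (w^44)^1 = 1.
Every one of the 44 terms equals 1: S = 44

S = 44


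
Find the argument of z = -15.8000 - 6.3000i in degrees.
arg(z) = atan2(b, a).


Re = -15.8, Im = -6.3
arg = atan2(-6.3, -15.8) = -158.2611 degrees

arg(z) = -158.2611 degrees


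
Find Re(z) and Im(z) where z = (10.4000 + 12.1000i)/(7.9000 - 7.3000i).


Multiply by conjugate: (10.4000 + 12.1000i)(7.9000 + 7.3000i) / (7.9^2 + (-7.3)^2)
Numerator real = 10.4*7.9 + 12.1*(-7.3) = -6.17
Numerator imag = 12.1*7.9 - 10.4*(-7.3) = 171.51
Denominator = 115.7
Re(z) = -6.17/115.7 = -0.0533
Im(z) = 171.51/115.7 = 1.4824

Re(z) = -0.0533, Im(z) = 1.4824


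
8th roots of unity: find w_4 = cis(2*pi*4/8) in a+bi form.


Angle = 360*4/8 = 180°
a = cos(180°) = -1.0000
b = sin(180°) = 0

-1.0000 + 0i


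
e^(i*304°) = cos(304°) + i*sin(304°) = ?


cos(304°) = 0.5592
sin(304°) = -0.8290

e^(i*304°) = 0.5592 - 0.8290i


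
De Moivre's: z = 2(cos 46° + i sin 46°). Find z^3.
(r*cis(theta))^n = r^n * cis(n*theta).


r^3 = 2^3 = 8
n*theta = 3*46° = 138° = 138° (mod 360)
a = 8*cos(138°) = -5.9452
b = 8*sin(138°) = 5.3530

8 cis(138°) = -5.9452 + 5.3530i


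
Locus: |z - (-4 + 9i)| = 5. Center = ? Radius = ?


|z - z0| = r is a circle with center z0 and radius r.
Center = (-4, 9), radius = 5

Circle with center (-4, 9) and radius 5


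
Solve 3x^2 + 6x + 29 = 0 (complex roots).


disc = 6^2 - 4*3*29 = 36 - 348 = -312
sqrt(|disc|) = sqrt(312) = 17.6635
Real part = -6/(2*3) = -1.0000
Imag part = 17.6635/(2*3) = 2.9439

-1.0000 ± 2.9439i


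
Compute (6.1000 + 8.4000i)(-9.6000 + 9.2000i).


Real = 6.1*(-9.6) - 8.4*9.2 = -58.56 - 77.28 = -135.84
Imag = 6.1*9.2 - (9.6)*8.4 = 56.12 - (80.64) = -24.52

-135.8400 - 24.5200i


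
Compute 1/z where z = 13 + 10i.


|z|^2 = 169+100 = 269
1/z = (13 - 10i)/269

1/z = 0.0483 - 0.0372i


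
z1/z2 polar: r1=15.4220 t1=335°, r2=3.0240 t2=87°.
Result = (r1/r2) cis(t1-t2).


r = 15.4220 / 3.0240 = 5.0999
theta = 335° - 87° = 248° = 248° (mod 360)

5.0999 cis(248°)


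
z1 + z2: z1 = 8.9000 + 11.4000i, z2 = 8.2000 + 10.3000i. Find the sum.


Real: 8.9 + 8.2 = 17.1
Imag: 11.4 + 10.3 = 21.7

17.1000 + 21.7000i


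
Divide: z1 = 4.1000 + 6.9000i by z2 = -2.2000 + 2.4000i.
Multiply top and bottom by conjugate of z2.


Conjugate of z2 = -2.2000 - 2.4000i
Numerator: (4.1000 + 6.9000i)(-2.2000 - 2.4000i) = 7.5400 - 25.0200i
Denominator: (-2.2)^2 + 2.4^2 = 10.6
Result = (7.5400 - 25.0200i)/10.6

0.7113 - 2.3604i


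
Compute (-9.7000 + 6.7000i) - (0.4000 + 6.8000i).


Real: -9.7 - 0.4 = -10.1
Imag: 6.7 - 6.8 = -0.1

-10.1000 - 0.1000i


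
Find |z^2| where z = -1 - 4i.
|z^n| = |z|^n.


|z| = sqrt(1+16) = sqrt(17) = 4.1231
|z^2| = |z|^2 = (sqrt(17))^2 = 17

|z^2| = 17


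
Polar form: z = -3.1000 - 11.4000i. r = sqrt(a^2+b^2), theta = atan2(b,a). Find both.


r = sqrt(9.61+129.96) = sqrt(139.57) = 11.8140
theta = atan2(-11.4, -3.1) = -105.2126 degrees

r = 11.8140, theta = -105.2126 degrees


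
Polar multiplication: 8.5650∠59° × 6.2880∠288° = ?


r = 8.5650 * 6.2880 = 53.8567
theta = 59° + 288° = 347° = 347° (mod 360)

53.8567 cis(347°)


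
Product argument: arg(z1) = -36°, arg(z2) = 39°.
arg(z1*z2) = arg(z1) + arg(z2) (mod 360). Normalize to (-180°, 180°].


arg(z1*z2) = -36° + 39° = 3°
Normalized to (-180°, 180°]: 3°

3°


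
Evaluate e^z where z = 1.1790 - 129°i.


e^1.1790 = 3.2511
cos(-129°) = -0.62932
sin(-129°) = -0.77715
Real = 3.2511*(-0.62932) = -2.0460
Imag = 3.2511*(-0.77715) = -2.5266

-2.0460 - 2.5266i


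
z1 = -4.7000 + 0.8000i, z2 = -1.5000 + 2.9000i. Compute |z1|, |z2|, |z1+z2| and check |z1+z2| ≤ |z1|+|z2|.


|z1| = sqrt((-4.7)^2 + 0.8^2) = sqrt(22.73) = 4.7676
|z2| = sqrt((-1.5)^2 + 2.9^2) = sqrt(10.66) = 3.2650
z1+z2 = -6.2000 + 3.7000i
|z1+z2| = sqrt(52.13) = 7.2201
|z1|+|z2| = 4.7676 + 3.2650 = 8.0326

|z1+z2| = 7.2201 ≤ |z1|+|z2| = 8.0326 (verified)


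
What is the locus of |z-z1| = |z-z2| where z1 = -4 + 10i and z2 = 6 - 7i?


Equal distances means the locus is the perpendicular bisector of z1 and z2.
Midpoint = ((-4+6)/2, (10+(-7))/2) = (1.0000, 1.5000)

Perpendicular bisector through (1.0000, 1.5000)


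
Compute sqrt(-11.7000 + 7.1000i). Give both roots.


|z| = sqrt(136.89+50.41) = 13.6858
sqrt((|z|+a)/2) = sqrt((13.6858+(-11.7))/2) = sqrt(0.9929) = 0.9964
sqrt((|z|-a)/2) = sqrt((13.6858-(-11.7))/2) = sqrt(12.6929) = 3.5627

±(0.9964 + 3.5627i) i.e. 0.9964 + 3.5627i and -0.9964 - 3.5627i


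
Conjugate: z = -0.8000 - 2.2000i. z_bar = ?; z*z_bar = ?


z_bar = -0.8000 + 2.2000i
z*z_bar = (-0.8)^2 + (-2.2)^2 = 0.64 + 4.84 = 5.48

z_bar = -0.8000 + 2.2000i, z*z_bar = 5.48


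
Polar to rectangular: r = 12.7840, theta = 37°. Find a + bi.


a = 12.7840*cos(37°) = 12.7840*0.79864 = 10.2098
b = 12.7840*sin(37°) = 12.7840*0.601815 = 7.6936

10.2098 + 7.6936i


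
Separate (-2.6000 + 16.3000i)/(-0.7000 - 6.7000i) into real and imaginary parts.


Multiply by conjugate: (-2.6000 + 16.3000i)(-0.7000 + 6.7000i) / ((-0.7)^2 + (-6.7)^2)
Numerator real = -2.6*(-0.7) + 16.3*(-6.7) = -107.39
Numerator imag = 16.3*(-0.7) - (-2.6)*(-6.7) = -28.83
Denominator = 45.38
Re(z) = -107.39/45.38 = -2.3665
Im(z) = -28.83/45.38 = -0.6353

Re(z) = -2.3665, Im(z) = -0.6353


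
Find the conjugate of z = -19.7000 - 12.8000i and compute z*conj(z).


z_bar = -19.7000 + 12.8000i
z*z_bar = (-19.7)^2 + (-12.8)^2 = 388.09 + 163.84 = 551.93

z_bar = -19.7000 + 12.8000i, z*z_bar = 551.93


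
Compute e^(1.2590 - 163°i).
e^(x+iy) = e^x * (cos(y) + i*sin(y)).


e^1.2590 = 3.5219
cos(-163°) = -0.9563
sin(-163°) = -0.29237
Real = 3.5219*(-0.9563) = -3.3680
Imag = 3.5219*(-0.29237) = -1.0297

-3.3680 - 1.0297i


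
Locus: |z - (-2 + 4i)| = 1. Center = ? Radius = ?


|z - z0| = r is a circle with center z0 and radius r.
Center = (-2, 4), radius = 1

Circle with center (-2, 4) and radius 1


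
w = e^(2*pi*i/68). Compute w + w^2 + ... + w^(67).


With w = e^(2*pi*i/68), all 68 of the 68th roots of unity w^0 = 1, w, ..., w^(67) sum to 0: 1 + w + ... + w^(67) = (1 - w^68)/(1 - w) = 0 since w^68 = 1, w ≠ 1.
Removing the root 1: w + w^2 + ... + w^(67) = 0 - 1 = -1

Sum = -1


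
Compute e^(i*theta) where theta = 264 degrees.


cos(264°) = -0.1045
sin(264°) = -0.9945

e^(i*264°) = -0.1045 - 0.9945i


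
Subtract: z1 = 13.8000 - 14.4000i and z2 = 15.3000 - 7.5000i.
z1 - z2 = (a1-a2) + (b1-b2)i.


Real: 13.8 - 15.3 = -1.5
Imag: -14.4 + 7.5 = -6.9

-1.5000 - 6.9000i


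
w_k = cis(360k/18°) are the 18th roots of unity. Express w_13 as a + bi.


Angle = 360*13/18 = 260°
a = cos(260°) = -0.1736
b = sin(260°) = -0.9848

-0.1736 - 0.9848i


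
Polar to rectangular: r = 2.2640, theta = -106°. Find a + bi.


a = 2.2640*cos(-106°) = 2.2640*(-0.2756) = -0.6240
b = 2.2640*sin(-106°) = 2.2640*(-0.96126) = -2.1763

-0.6240 - 2.1763i


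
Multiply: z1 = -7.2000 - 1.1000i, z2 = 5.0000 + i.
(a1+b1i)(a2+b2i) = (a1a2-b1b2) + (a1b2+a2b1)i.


Real = -7.2*5 - (-1.1)*1 = -36 - (-1.1) = -34.9
Imag = -7.2*1 + 5*(-1.1) = -7.2 - (5.5) = -12.7

-34.9000 - 12.7000i


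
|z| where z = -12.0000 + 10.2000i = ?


|z| = sqrt((-12)^2 + 10.2^2) = sqrt(144 + 104.04) = sqrt(248.04) = 15.7493

|z| = 15.7493


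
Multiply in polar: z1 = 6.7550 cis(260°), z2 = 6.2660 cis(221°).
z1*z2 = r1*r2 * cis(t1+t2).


r = 6.7550 * 6.2660 = 42.3268
theta = 260° + 221° = 481° = 121° (mod 360)

42.3268 cis(121°)


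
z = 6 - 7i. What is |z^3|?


|z| = sqrt(36+49) = sqrt(85) = 9.2195
|z^3| = |z|^3 = (sqrt(85))^3 = 85*sqrt(85)

|z^3| = 85*sqrt(85) ≈ 783.6613


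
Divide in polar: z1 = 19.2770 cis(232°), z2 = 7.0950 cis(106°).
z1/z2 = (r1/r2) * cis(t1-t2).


r = 19.2770 / 7.0950 = 2.7170
theta = 232° - 106° = 126° = 126° (mod 360)

2.7170 cis(126°)


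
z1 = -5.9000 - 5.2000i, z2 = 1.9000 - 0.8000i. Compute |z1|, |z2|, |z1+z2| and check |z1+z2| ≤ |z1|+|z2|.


|z1| = sqrt((-5.9)^2 + (-5.2)^2) = sqrt(61.85) = 7.8645
|z2| = sqrt(1.9^2 + (-0.8)^2) = sqrt(4.25) = 2.0616
z1+z2 = -4.0000 - 6.0000i
|z1+z2| = sqrt(52) = 7.2111
|z1|+|z2| = 7.8645 + 2.0616 = 9.9261

|z1+z2| = 7.2111 ≤ |z1|+|z2| = 9.9261 (verified)


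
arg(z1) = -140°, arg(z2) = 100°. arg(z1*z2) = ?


arg(z1*z2) = -140° + 100° = -40°
Normalized to (-180°, 180°]: -40°

-40°


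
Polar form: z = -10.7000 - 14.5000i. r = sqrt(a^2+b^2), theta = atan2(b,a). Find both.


r = sqrt(114.49+210.25) = sqrt(324.74) = 18.0205
theta = atan2(-14.5, -10.7) = -126.4248 degrees

r = 18.0205, theta = -126.4248 degrees


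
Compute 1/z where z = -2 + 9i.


|z|^2 = 4+81 = 85
1/z = (-2 - 9i)/85

1/z = -0.0235 - 0.1059i


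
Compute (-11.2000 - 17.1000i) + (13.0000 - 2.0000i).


Real: -11.2 + 13 = 1.8
Imag: -17.1 - 2 = -19.1

1.8000 - 19.1000i


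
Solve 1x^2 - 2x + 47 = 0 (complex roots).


disc = (-2)^2 - 4*1*47 = 4 - 188 = -184
sqrt(|disc|) = sqrt(184) = 13.5647
Real part = 2/(2*1) = 1.0000
Imag part = 13.5647/(2*1) = 6.7823

1.0000 ± 6.7823i


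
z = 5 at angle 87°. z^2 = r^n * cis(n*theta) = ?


r^2 = 5^2 = 25
n*theta = 2*87° = 174° = 174° (mod 360)
a = 25*cos(174°) = -24.8630
b = 25*sin(174°) = 2.6132

25 cis(174°) = -24.8630 + 2.6132i


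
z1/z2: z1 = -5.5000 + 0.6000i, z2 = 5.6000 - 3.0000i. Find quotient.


Conjugate of z2 = 5.6000 + 3.0000i
Numerator: (-5.5000 + 0.6000i)(5.6000 + 3.0000i) = -32.6000 - 13.1400i
Denominator: 5.6^2 + (-3)^2 = 40.36
Result = (-32.6000 - 13.1400i)/40.36

-0.8077 - 0.3256i


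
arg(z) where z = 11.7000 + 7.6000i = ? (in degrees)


Re = 11.7, Im = 7.6
arg = atan2(7.6, 11.7) = 33.0067 degrees

arg(z) = 33.0067 degrees


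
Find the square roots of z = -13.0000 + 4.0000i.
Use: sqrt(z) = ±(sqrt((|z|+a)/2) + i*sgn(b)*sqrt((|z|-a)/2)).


|z| = sqrt(169+16) = 13.6015
sqrt((|z|+a)/2) = sqrt((13.6015+(-13))/2) = sqrt(0.3007) = 0.5484
sqrt((|z|-a)/2) = sqrt((13.6015-(-13))/2) = sqrt(13.3007) = 3.6470

±(0.5484 + 3.6470i) i.e. 0.5484 + 3.6470i and -0.5484 - 3.6470i


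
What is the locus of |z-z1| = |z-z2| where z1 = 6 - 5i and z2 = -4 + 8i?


Equal distances means the locus is the perpendicular bisector of z1 and z2.
Midpoint = ((6+(-4))/2, (-5+8)/2) = (1.0000, 1.5000)

Perpendicular bisector through (1.0000, 1.5000)


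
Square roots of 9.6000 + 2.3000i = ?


|z| = sqrt(92.16+5.29) = 9.8717
sqrt((|z|+a)/2) = sqrt((9.8717+9.6)/2) = sqrt(9.7358) = 3.1202
sqrt((|z|-a)/2) = sqrt((9.8717-9.6)/2) = sqrt(0.1358) = 0.3686

±(3.1202 + 0.3686i) i.e. 3.1202 + 0.3686i and -3.1202 - 0.3686i


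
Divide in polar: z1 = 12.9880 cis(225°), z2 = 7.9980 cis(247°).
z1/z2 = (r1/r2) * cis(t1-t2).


r = 12.9880 / 7.9980 = 1.6239
theta = 225° - 247° = -22° = 338° (mod 360)

1.6239 cis(338°)


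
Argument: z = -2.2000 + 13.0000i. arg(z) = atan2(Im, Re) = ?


Re = -2.2, Im = 13
arg = atan2(13, -2.2) = 99.6052 degrees

arg(z) = 99.6052 degrees


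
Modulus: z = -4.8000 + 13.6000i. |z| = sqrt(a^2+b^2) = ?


|z| = sqrt((-4.8)^2 + 13.6^2) = sqrt(23.04 + 184.96) = sqrt(208) = 14.4222

|z| = 14.4222


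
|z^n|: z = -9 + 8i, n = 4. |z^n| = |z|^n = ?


|z| = sqrt(81+64) = sqrt(145) = 12.0416
|z^4| = |z|^4 = (sqrt(145))^4 = 145^2 = 21025

|z^4| = 21025


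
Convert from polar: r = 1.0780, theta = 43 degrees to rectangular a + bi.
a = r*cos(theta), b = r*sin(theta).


a = 1.0780*cos(43°) = 1.0780*0.7314 = 0.7884
b = 1.0780*sin(43°) = 1.0780*0.682 = 0.7352

0.7884 + 0.7352i


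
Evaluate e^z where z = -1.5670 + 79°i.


e^-1.5670 = 0.20867
cos(79°) = 0.1908
sin(79°) = 0.9816
Real = 0.20867*0.1908 = 0.0398
Imag = 0.20867*0.9816 = 0.2048

0.0398 + 0.2048i


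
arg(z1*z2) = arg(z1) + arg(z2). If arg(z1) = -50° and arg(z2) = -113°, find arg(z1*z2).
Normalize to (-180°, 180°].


arg(z1*z2) = -50° - 113° = -163°
Normalized to (-180°, 180°]: -163°

-163°


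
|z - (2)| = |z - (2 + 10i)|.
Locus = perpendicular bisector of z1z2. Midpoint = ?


Equal distances means the locus is the perpendicular bisector of z1 and z2.
Midpoint = ((2+2)/2, (0+10)/2) = (2.0000, 5.0000)

Perpendicular bisector through (2.0000, 5.0000)


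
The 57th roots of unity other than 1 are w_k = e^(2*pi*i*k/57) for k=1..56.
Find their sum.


With w = e^(2*pi*i/57), all 57 of the 57th roots of unity w^0 = 1, w, ..., w^(56) sum to 0: 1 + w + ... + w^(56) = (1 - w^57)/(1 - w) = 0 since w^57 = 1, w ≠ 1.
Removing the root 1: w + w^2 + ... + w^(56) = 0 - 1 = -1

Sum = -1


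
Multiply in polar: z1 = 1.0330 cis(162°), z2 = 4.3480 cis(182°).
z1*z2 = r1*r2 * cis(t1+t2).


r = 1.0330 * 4.3480 = 4.4915
theta = 162° + 182° = 344° = 344° (mod 360)

4.4915 cis(344°)


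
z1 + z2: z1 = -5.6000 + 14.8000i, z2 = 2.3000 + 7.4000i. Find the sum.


Real: -5.6 + 2.3 = -3.3
Imag: 14.8 + 7.4 = 22.2

-3.3000 + 22.2000i


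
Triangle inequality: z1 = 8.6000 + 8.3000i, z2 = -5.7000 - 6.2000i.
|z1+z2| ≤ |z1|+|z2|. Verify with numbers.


|z1| = sqrt(8.6^2 + 8.3^2) = sqrt(142.85) = 11.9520
|z2| = sqrt((-5.7)^2 + (-6.2)^2) = sqrt(70.93) = 8.4220
z1+z2 = 2.9000 + 2.1000i
|z1+z2| = sqrt(12.82) = 3.5805
|z1|+|z2| = 11.9520 + 8.4220 = 20.3740

|z1+z2| = 3.5805 ≤ |z1|+|z2| = 20.3740 (verified)


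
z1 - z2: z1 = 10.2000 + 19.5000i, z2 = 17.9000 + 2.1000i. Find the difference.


Real: 10.2 - 17.9 = -7.7
Imag: 19.5 - 2.1 = 17.4

-7.7000 + 17.4000i


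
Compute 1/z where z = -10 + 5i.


|z|^2 = 100+25 = 125
1/z = (-10 - 5i)/125

1/z = -0.0800 - 0.0400i


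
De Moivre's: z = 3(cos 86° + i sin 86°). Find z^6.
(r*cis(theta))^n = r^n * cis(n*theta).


r^6 = 3^6 = 729
n*theta = 6*86° = 516° = 156° (mod 360)
a = 729*cos(156°) = -665.9746
b = 729*sin(156°) = 296.5110

729 cis(156°) = -665.9746 + 296.5110i


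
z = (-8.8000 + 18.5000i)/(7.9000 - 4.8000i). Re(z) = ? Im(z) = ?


Multiply by conjugate: (-8.8000 + 18.5000i)(7.9000 + 4.8000i) / (7.9^2 + (-4.8)^2)
Numerator real = -8.8*7.9 + 18.5*(-4.8) = -158.32
Numerator imag = 18.5*7.9 - (-8.8)*(-4.8) = 103.91
Denominator = 85.45
Re(z) = -158.32/85.45 = -1.8528
Im(z) = 103.91/85.45 = 1.2160

Re(z) = -1.8528, Im(z) = 1.2160


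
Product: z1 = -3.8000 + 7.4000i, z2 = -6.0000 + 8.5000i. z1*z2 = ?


Real = -3.8*(-6) - 7.4*8.5 = 22.8 - 62.9 = -40.1
Imag = -3.8*8.5 - (6)*7.4 = -32.3 - (44.4) = -76.7

-40.1000 - 76.7000i


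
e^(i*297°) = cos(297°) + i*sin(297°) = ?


cos(297°) = 0.4540
sin(297°) = -0.8910

e^(i*297°) = 0.4540 - 0.8910i


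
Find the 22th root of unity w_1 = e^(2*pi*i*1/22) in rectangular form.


Angle = 360*1/22 = 16.3636°
a = cos(16.3636°) = 0.9595
b = sin(16.3636°) = 0.2817

0.9595 + 0.2817i


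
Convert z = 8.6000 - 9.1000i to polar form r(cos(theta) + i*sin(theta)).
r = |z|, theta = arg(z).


r = sqrt(73.96+82.81) = sqrt(156.77) = 12.5208
theta = atan2(-9.1, 8.6) = -46.6181 degrees

r = 12.5208, theta = -46.6181 degrees


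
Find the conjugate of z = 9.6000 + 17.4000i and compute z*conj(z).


z_bar = 9.6000 - 17.4000i
z*z_bar = 9.6^2 + 17.4^2 = 92.16 + 302.76 = 394.92

z_bar = 9.6000 - 17.4000i, z*z_bar = 394.92


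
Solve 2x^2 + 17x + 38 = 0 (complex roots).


disc = 17^2 - 4*2*38 = 289 - 304 = -15
sqrt(|disc|) = sqrt(15) = 3.8730
Real part = -17/(2*2) = -4.2500
Imag part = 3.8730/(2*2) = 0.9682

-4.2500 ± 0.9682i


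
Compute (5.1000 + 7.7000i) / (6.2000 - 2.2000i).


Conjugate of z2 = 6.2000 + 2.2000i
Numerator: (5.1000 + 7.7000i)(6.2000 + 2.2000i) = 14.6800 + 58.9600i
Denominator: 6.2^2 + (-2.2)^2 = 43.28
Result = (14.6800 + 58.9600i)/43.28

0.3392 + 1.3623i


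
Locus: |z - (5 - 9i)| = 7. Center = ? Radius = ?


|z - z0| = r is a circle with center z0 and radius r.
Center = (5, -9), radius = 7

Circle with center (5, -9) and radius 7


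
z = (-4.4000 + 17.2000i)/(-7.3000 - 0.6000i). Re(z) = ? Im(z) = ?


Multiply by conjugate: (-4.4000 + 17.2000i)(-7.3000 + 0.6000i) / ((-7.3)^2 + (-0.6)^2)
Numerator real = -4.4*(-7.3) + 17.2*(-0.6) = 21.8
Numerator imag = 17.2*(-7.3) - (-4.4)*(-0.6) = -128.2
Denominator = 53.65
Re(z) = 21.8/53.65 = 0.4063
Im(z) = -128.2/53.65 = -2.3896

Re(z) = 0.4063, Im(z) = -2.3896


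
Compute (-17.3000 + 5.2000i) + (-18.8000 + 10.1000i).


Real: -17.3 - 18.8 = -36.1
Imag: 5.2 + 10.1 = 15.3

-36.1000 + 15.3000i


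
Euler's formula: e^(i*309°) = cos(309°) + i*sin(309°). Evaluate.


cos(309°) = 0.6293
sin(309°) = -0.7771

e^(i*309°) = 0.6293 - 0.7771i


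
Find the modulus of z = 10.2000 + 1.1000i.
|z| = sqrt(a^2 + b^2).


|z| = sqrt(10.2^2 + 1.1^2) = sqrt(104.04 + 1.21) = sqrt(105.25) = 10.2591

|z| = 10.2591


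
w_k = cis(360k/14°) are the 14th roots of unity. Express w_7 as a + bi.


Angle = 360*7/14 = 180°
a = cos(180°) = -1.0000
b = sin(180°) = 0

-1.0000 + 0i


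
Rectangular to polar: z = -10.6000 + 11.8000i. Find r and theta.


r = sqrt(112.36+139.24) = sqrt(251.6) = 15.8619
theta = atan2(11.8, -10.6) = 131.9335 degrees

r = 15.8619, theta = 131.9335 degrees


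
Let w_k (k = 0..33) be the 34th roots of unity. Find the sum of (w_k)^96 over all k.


The roots are w_k = w^k with w = e^(2*pi*i/34), and (w^k)^96 = (w^96)^k.
So S = 1 + u + u^2 + ... + u^(33) with u = w^96.
96 = 2*34 + 28, so 96 is not a multiple of 34: u = (w^34)^2 * w^28 = w^28 ≠ 1 (w is a primitive 34th root), while u^34 = (w^34)^96 = 1.
Geometric series: S = (1 - u^34)/(1 - u) = (1 - 1)/(1 - u) = 0

S = 0


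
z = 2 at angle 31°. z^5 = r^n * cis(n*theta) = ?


r^5 = 2^5 = 32
n*theta = 5*31° = 155° = 155° (mod 360)
a = 32*cos(155°) = -29.0018
b = 32*sin(155°) = 13.5238

32 cis(155°) = -29.0018 + 13.5238i


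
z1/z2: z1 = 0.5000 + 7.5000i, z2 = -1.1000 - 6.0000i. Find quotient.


Conjugate of z2 = -1.1000 + 6.0000i
Numerator: (0.5000 + 7.5000i)(-1.1000 + 6.0000i) = -45.5500 - 5.2500i
Denominator: (-1.1)^2 + (-6)^2 = 37.21
Result = (-45.5500 - 5.2500i)/37.21

-1.2241 - 0.1411i
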